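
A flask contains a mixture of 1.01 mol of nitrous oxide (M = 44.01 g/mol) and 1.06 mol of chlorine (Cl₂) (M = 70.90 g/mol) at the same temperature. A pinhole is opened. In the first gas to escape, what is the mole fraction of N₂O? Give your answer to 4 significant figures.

The effusion rate of species i is ∝ p_i/√M_i ∝ n_i/√M_i.
Mole fraction of N₂O in the effusate = (n_N₂O/√M_N₂O) / (n_N₂O/√M_N₂O + n_Cl₂/√M_Cl₂)
= (1.01/√44.01) / (1.01/√44.01 + 1.06/√70.90) = 0.1522/(0.1522 + 0.1259) = 0.5474.

0.5474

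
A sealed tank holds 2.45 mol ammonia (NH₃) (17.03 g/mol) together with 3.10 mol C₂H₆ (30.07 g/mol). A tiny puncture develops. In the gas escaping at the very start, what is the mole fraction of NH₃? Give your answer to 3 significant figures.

0.512

Effusion rate of each component ∝ n_i/√M_i (partial pressure × 1/√M).
So x_NH₃ in the escaping gas = (n_NH₃/√M_NH₃) / Σ(n_i/√M_i)
= (2.45/√17.03) / (2.45/√17.03 + 3.10/√30.07) = 0.5937/(0.5937 + 0.5653) = 0.512.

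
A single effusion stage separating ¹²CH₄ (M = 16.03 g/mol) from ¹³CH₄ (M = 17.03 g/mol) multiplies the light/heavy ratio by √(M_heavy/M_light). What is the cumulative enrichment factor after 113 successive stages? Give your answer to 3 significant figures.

30.5

The single-stage factor is √(M_heavy/M_light), so 113 stages give [√(17.03/16.03)]^113 = (17.03/16.03)^(113/2).
= 1.06238^(113/2) = 30.5.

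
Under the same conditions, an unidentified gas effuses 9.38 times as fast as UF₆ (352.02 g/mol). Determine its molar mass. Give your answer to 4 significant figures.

Graham's law gives rate_X/rate_UF₆ = √(M_UF₆/M_X).
9.38 = √(352.02/M_X)
M_X = 352.02 / 9.38² = 352.02 / 87.98 = 4.001 g/mol

4.001 g/mol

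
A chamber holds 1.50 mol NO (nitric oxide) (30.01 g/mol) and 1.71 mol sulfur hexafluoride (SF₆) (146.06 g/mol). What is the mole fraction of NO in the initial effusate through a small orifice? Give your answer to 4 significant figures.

0.6593

The effusion rate of species i is ∝ p_i/√M_i ∝ n_i/√M_i.
x_NO(eff) = (n_NO/√M_NO) / (n_NO/√M_NO + n_SF₆/√M_SF₆)
= (1.50/√30.01) / (1.50/√30.01 + 1.71/√146.06) = 0.2738/(0.2738 + 0.1415) = 0.6593.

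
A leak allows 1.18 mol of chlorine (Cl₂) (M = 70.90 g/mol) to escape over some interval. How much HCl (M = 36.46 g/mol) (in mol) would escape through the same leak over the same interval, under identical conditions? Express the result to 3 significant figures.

From Graham's law, rate_HCl/rate_Cl₂ = √(M_Cl₂/M_HCl) = √(70.90/36.46) = √1.945 = 1.394.
So the amount for HCl is 1.18 × 1.394 = 1.65 mol.

1.65 mol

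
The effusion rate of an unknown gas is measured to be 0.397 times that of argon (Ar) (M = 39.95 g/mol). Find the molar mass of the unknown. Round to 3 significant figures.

Using Graham's law: rate_X/rate_Ar = √(M_Ar/M_X).
0.397 = √(39.95/M_X)
M_X = 39.95 / 0.397² = 39.95 / 0.1576 = 253 g/mol

253 g/mol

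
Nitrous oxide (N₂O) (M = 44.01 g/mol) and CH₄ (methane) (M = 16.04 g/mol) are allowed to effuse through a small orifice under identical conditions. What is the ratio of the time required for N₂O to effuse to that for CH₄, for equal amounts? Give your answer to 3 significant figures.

1.66

Graham's law gives t_N₂O/t_CH₄ = √(M_N₂O/M_CH₄) = √(44.01/16.04) = √2.744 = 1.66.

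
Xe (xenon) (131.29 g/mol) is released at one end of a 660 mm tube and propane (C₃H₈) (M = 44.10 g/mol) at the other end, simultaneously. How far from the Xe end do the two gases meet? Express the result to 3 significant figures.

Graham's law gives d_Xe/d_C₃H₈ = rate_Xe/rate_C₃H₈ = √(M_C₃H₈/M_Xe) = √(44.10/131.29) = 0.5796.
With d_Xe + d_C₃H₈ = 660 mm, d_C₃H₈ = 660/(1 + 0.5796) = 417.8 mm.
d_Xe = 660 − 417.8 = 242 mm.

242 mm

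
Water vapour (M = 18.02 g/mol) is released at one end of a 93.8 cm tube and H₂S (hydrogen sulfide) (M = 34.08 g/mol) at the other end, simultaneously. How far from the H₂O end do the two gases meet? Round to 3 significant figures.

Graham's law gives d_H₂O/d_H₂S = rate_H₂O/rate_H₂S = √(M_H₂S/M_H₂O) = √(34.08/18.02) = 1.375.
With d_H₂O + d_H₂S = 93.8 cm, d_H₂S = 93.8/(1 + 1.375) = 39.49 cm.
d_H₂O = 93.8 − 39.49 = 54.3 cm.

54.3 cm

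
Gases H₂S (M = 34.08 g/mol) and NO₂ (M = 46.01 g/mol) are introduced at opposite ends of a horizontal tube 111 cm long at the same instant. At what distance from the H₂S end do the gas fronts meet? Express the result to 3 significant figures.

59.7 cm

Graham's law gives d_H₂S/d_NO₂ = rate_H₂S/rate_NO₂ = √(M_NO₂/M_H₂S) = √(46.01/34.08) = 1.162.
With d_H₂S + d_NO₂ = 111 cm, d_NO₂ = 111/(1 + 1.162) = 51.34 cm.
d_H₂S = 111 − 51.34 = 59.7 cm.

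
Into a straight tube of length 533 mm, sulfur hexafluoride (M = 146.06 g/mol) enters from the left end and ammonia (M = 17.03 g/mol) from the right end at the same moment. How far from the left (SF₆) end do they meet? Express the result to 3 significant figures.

136 mm

Graham's law gives d_SF₆/d_NH₃ = rate_SF₆/rate_NH₃ = √(M_NH₃/M_SF₆) = √(17.03/146.06) = 0.3415.
With d_SF₆ + d_NH₃ = 533 mm, d_NH₃ = 533/(1 + 0.3415) = 397.3 mm.
d_SF₆ = 533 − 397.3 = 136 mm.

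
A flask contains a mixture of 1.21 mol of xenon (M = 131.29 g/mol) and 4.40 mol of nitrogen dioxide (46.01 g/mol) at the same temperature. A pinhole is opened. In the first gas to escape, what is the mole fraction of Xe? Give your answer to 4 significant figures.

Rate_i ∝ x_i/√M_i (Graham's law weighted by mole fraction), so the effusate composition follows n_i/√M_i.
So x_Xe in the escaping gas = (n_Xe/√M_Xe) / Σ(n_i/√M_i)
= (1.21/√131.29) / (1.21/√131.29 + 4.40/√46.01) = 0.1056/(0.1056 + 0.6487) = 0.1400.

0.1400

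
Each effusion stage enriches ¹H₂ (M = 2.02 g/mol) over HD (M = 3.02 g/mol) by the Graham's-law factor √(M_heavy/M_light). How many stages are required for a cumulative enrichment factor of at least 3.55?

Single-stage factor α = √(3.02/2.02), so ln α = ½ ln(1.49505) = 0.2011.
Need α^N ≥ 3.55 ⇒ N ≥ ln(3.55) / ln α = 1.267 / 0.2011 = 6.30.
Minimum whole number of stages: N = 7.

7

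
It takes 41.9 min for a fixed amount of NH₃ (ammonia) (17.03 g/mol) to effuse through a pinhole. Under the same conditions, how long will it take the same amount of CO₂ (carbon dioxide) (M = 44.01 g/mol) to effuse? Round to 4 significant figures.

67.36 min

Graham's law gives t_CO₂/t_NH₃ = √(M_CO₂/M_NH₃) = √(44.01/17.03) = √2.584 = 1.608.
So the time for CO₂ is 41.9 × 1.608 = 67.36 min.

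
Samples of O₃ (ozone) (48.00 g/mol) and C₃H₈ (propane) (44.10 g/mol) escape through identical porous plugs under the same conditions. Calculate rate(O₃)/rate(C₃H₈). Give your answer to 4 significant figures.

Since effusion rate ∝ 1/√M, rate_O₃/rate_C₃H₈ = √(M_C₃H₈/M_O₃) = √(44.10/48.00) = √0.9188 = 0.9585.

0.9585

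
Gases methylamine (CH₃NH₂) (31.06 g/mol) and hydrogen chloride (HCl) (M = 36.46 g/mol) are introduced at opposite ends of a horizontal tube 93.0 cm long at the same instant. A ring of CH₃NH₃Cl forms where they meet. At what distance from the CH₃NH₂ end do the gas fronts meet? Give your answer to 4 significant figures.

In equal time, each gas travels a distance ∝ its rate ∝ 1/√M, so d_CH₃NH₂/d_HCl = √(M_HCl/M_CH₃NH₂) = √(36.46/31.06) = 1.083.
With d_CH₃NH₂ + d_HCl = 93.0 cm, d_HCl = 93.0/(1 + 1.083) = 44.64 cm.
d_CH₃NH₂ = 93.0 − 44.64 = 48.36 cm.

48.36 cm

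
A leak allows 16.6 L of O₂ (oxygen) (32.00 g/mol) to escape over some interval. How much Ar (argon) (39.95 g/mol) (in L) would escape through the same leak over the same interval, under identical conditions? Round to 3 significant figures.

14.9 L

Using Graham's law: rate_Ar/rate_O₂ = √(M_O₂/M_Ar) = √(32.00/39.95) = √0.8010 = 0.8950.
So the volume for Ar is 16.6 × 0.8950 = 14.9 L.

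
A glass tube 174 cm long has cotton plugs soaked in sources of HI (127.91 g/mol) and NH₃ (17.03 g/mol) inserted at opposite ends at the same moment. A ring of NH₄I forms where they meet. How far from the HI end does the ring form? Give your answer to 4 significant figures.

Distances travelled in equal time are proportional to diffusion rates, so d_HI/d_NH₃ = √(M_NH₃/M_HI) = √(17.03/127.91) = 0.3649.
With d_HI + d_NH₃ = 174 cm, d_NH₃ = 174/(1 + 0.3649) = 127.5 cm.
d_HI = 174 − 127.5 = 46.52 cm.

46.52 cm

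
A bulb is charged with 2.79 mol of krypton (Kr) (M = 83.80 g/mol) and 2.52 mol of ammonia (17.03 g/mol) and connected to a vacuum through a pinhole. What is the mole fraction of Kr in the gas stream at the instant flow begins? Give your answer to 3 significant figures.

0.333

The effusion rate of species i is ∝ p_i/√M_i ∝ n_i/√M_i.
So x_Kr in the escaping gas = (n_Kr/√M_Kr) / Σ(n_i/√M_i)
= (2.79/√83.80) / (2.79/√83.80 + 2.52/√17.03) = 0.3048/(0.3048 + 0.6107) = 0.333.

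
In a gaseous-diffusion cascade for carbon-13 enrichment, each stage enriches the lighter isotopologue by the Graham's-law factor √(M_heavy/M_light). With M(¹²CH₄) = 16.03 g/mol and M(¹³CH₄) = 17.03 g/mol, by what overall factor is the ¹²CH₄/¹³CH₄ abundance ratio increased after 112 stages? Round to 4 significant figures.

29.63

Overall factor = α^112 with α = √(17.03/16.03), i.e. (17.03/16.03)^(112/2).
= 1.06238^56 = 29.63.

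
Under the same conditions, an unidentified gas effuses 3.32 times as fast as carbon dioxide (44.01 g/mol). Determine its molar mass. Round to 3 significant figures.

From Graham's law, rate_X/rate_CO₂ = √(M_CO₂/M_X).
3.32 = √(44.01/M_X)
M_X = 44.01 / 3.32² = 44.01 / 11.02 = 3.99 g/mol

3.99 g/mol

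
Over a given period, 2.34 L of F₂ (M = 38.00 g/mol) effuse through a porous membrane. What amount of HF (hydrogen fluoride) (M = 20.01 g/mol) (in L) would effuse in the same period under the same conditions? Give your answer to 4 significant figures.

Graham's law gives rate_HF/rate_F₂ = √(M_F₂/M_HF) = √(38.00/20.01) = √1.899 = 1.378.
So the volume for HF is 2.34 × 1.378 = 3.225 L.

3.225 L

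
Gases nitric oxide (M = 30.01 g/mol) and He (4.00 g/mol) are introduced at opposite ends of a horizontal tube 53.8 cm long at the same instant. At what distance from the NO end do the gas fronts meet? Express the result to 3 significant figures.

Graham's law gives d_NO/d_He = rate_NO/rate_He = √(M_He/M_NO) = √(4.00/30.01) = 0.3651.
With d_NO + d_He = 53.8 cm, d_He = 53.8/(1 + 0.3651) = 39.41 cm.
d_NO = 53.8 − 39.41 = 14.4 cm.

14.4 cm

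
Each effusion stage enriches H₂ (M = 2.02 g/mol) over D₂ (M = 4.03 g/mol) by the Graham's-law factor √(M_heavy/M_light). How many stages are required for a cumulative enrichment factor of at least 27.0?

10

Single-stage factor α = √(4.03/2.02), so ln α = ½ ln(1.99505) = 0.3453.
Need α^N ≥ 27.0 ⇒ N ≥ ln(27.0) / ln α = 3.296 / 0.3453 = 9.54.
Minimum whole number of stages: N = 10.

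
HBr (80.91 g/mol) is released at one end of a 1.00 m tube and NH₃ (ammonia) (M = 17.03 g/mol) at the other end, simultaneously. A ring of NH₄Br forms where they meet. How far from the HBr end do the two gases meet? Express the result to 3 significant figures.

0.314 m

The fronts meet when d_HBr + d_NH₃ = L with d_HBr/d_NH₃ = √(M_NH₃/M_HBr) (Graham's law). Here √(M_NH₃/M_HBr) = √(17.03/80.91) = 0.4588.
With d_HBr + d_NH₃ = 1.00 m, d_NH₃ = 1.00/(1 + 0.4588) = 0.6855 m.
d_HBr = 1.00 − 0.6855 = 0.314 m.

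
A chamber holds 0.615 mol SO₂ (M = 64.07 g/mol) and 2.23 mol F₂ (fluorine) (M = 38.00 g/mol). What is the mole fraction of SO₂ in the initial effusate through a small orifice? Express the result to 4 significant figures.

0.1752

Each component's effusion rate ∝ (its partial pressure)·(1/√M) ∝ n_i/√M_i.
So x_SO₂ in the escaping gas = (n_SO₂/√M_SO₂) / Σ(n_i/√M_i)
= (0.615/√64.07) / (0.615/√64.07 + 2.23/√38.00) = 0.07683/(0.07683 + 0.3618) = 0.1752.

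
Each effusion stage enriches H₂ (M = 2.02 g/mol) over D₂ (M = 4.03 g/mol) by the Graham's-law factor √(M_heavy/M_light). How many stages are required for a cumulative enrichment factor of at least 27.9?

10

With α = √(4.03/2.02) per stage, ln α = ½ ln(1.99505) = 0.3453.
Need α^N ≥ 27.9 ⇒ N ≥ ln(27.9) / ln α = 3.329 / 0.3453 = 9.64.
Rounding up, N = 10 stages.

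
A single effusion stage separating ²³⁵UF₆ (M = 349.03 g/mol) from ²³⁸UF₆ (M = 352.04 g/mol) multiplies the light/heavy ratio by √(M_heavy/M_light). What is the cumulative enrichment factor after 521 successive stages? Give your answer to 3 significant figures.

9.36

Overall factor = α^521 with α = √(352.04/349.03), i.e. (352.04/349.03)^(521/2).
= 1.00862^(521/2) = 9.36.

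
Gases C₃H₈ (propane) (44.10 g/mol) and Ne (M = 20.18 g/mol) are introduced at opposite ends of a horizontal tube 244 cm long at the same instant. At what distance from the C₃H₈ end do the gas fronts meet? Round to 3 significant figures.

Distances travelled in equal time are proportional to diffusion rates, so d_C₃H₈/d_Ne = √(M_Ne/M_C₃H₈) = √(20.18/44.10) = 0.6765.
With d_C₃H₈ + d_Ne = 244 cm, d_Ne = 244/(1 + 0.6765) = 145.5 cm.
d_C₃H₈ = 244 − 145.5 = 98.5 cm.

98.5 cm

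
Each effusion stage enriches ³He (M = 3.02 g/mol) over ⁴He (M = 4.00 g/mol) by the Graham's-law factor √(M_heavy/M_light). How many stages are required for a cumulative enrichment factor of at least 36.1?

26

Per stage α = (4.00/3.02)^(1/2) = 1.32450^0.5, giving ln α = 0.1405.
Need α^N ≥ 36.1 ⇒ N ≥ ln(36.1) / ln α = 3.586 / 0.1405 = 25.52.
Rounding up, N = 26 stages.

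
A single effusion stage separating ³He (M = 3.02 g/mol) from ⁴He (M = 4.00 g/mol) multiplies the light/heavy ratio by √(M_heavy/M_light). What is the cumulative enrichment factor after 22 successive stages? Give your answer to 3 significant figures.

The single-stage factor is √(M_heavy/M_light), so 22 stages give [√(4.00/3.02)]^22 = (4.00/3.02)^(22/2).
= 1.32450^11 = 22.0.

22.0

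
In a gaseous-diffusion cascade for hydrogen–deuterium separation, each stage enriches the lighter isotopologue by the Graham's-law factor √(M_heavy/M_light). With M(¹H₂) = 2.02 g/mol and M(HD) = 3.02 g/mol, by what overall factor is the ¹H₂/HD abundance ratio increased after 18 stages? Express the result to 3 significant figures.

37.3

Overall factor = α^18 with α = √(3.02/2.02), i.e. (3.02/2.02)^(18/2).
= 1.49505^9 = 37.3.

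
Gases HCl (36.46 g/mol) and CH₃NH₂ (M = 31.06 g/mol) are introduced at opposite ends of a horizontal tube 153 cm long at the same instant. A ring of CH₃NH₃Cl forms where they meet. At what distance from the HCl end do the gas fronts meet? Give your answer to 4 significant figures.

73.44 cm

Distances travelled in equal time are proportional to diffusion rates, so d_HCl/d_CH₃NH₂ = √(M_CH₃NH₂/M_HCl) = √(31.06/36.46) = 0.9230.
With d_HCl + d_CH₃NH₂ = 153 cm, d_CH₃NH₂ = 153/(1 + 0.9230) = 79.56 cm.
d_HCl = 153 − 79.56 = 73.44 cm.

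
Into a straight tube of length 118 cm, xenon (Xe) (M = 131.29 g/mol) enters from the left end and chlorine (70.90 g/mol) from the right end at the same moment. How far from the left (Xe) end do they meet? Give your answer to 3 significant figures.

Graham's law gives d_Xe/d_Cl₂ = rate_Xe/rate_Cl₂ = √(M_Cl₂/M_Xe) = √(70.90/131.29) = 0.7349.
With d_Xe + d_Cl₂ = 118 cm, d_Cl₂ = 118/(1 + 0.7349) = 68.02 cm.
d_Xe = 118 − 68.02 = 50.0 cm.

50.0 cm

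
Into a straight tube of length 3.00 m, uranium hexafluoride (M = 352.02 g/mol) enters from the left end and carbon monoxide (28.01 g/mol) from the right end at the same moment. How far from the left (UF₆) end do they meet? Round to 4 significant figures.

0.6601 m

In equal time, each gas travels a distance ∝ its rate ∝ 1/√M, so d_UF₆/d_CO = √(M_CO/M_UF₆) = √(28.01/352.02) = 0.2821.
With d_UF₆ + d_CO = 3.00 m, d_CO = 3.00/(1 + 0.2821) = 2.340 m.
d_UF₆ = 3.00 − 2.340 = 0.6601 m.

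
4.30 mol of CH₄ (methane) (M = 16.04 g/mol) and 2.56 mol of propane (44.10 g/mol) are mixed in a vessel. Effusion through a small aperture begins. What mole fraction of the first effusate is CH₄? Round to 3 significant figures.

0.736

Effusion rate of each component ∝ n_i/√M_i (partial pressure × 1/√M).
So x_CH₄ in the escaping gas = (n_CH₄/√M_CH₄) / Σ(n_i/√M_i)
= (4.30/√16.04) / (4.30/√16.04 + 2.56/√44.10) = 1.074/(1.074 + 0.3855) = 0.736.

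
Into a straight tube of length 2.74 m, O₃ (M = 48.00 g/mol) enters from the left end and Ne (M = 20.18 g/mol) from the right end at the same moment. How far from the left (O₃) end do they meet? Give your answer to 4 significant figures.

The fronts meet when d_O₃ + d_Ne = L with d_O₃/d_Ne = √(M_Ne/M_O₃) (Graham's law). Here √(M_Ne/M_O₃) = √(20.18/48.00) = 0.6484.
With d_O₃ + d_Ne = 2.74 m, d_Ne = 2.74/(1 + 0.6484) = 1.662 m.
d_O₃ = 2.74 − 1.662 = 1.078 m.

1.078 m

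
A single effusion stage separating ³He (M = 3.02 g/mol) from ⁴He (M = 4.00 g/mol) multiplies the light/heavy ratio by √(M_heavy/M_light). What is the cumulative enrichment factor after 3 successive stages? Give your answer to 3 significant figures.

After 3 stages the ratio has grown by (√(4.00/3.02))^3 = (4.00/3.02)^(3/2).
= 1.32450^(3/2) = 1.52.

1.52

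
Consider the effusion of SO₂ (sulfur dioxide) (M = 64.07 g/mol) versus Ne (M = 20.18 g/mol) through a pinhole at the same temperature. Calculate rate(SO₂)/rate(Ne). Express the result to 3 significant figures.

0.561

Graham's law gives rate_SO₂/rate_Ne = √(M_Ne/M_SO₂) = √(20.18/64.07) = √0.3150 = 0.561.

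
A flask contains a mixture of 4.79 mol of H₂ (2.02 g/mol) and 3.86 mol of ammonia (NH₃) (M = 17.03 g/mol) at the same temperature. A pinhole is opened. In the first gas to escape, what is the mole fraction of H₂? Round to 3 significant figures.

0.783

The effusion rate of species i is ∝ p_i/√M_i ∝ n_i/√M_i.
x_H₂(eff) = (n_H₂/√M_H₂) / (n_H₂/√M_H₂ + n_NH₃/√M_NH₃)
= (4.79/√2.02) / (4.79/√2.02 + 3.86/√17.03) = 3.370/(3.370 + 0.9354) = 0.783.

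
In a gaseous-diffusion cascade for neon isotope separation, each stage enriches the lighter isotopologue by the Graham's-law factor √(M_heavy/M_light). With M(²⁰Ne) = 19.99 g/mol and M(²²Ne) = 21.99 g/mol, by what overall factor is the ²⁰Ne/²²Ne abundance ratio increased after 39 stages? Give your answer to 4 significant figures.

Overall factor = α^39 with α = √(21.99/19.99), i.e. (21.99/19.99)^(39/2).
= 1.10005^(39/2) = 6.420.

6.420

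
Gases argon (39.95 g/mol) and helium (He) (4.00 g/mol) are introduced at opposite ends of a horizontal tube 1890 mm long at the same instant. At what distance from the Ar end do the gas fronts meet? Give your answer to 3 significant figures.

In equal time, each gas travels a distance ∝ its rate ∝ 1/√M, so d_Ar/d_He = √(M_He/M_Ar) = √(4.00/39.95) = 0.3164.
With d_Ar + d_He = 1890 mm, d_He = 1890/(1 + 0.3164) = 1436 mm.
d_Ar = 1890 − 1436 = 454 mm.

454 mm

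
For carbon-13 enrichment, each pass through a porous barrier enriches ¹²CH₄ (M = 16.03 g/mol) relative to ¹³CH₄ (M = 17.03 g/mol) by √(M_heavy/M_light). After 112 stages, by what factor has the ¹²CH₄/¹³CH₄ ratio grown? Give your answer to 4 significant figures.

29.63

The single-stage factor is √(M_heavy/M_light), so 112 stages give [√(17.03/16.03)]^112 = (17.03/16.03)^(112/2).
= 1.06238^56 = 29.63.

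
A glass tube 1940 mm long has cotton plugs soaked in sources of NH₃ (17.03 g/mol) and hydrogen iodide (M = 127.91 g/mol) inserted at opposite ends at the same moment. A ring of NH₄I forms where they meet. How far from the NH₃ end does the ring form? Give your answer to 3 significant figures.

The fronts meet when d_NH₃ + d_HI = L with d_NH₃/d_HI = √(M_HI/M_NH₃) (Graham's law). Here √(M_HI/M_NH₃) = √(127.91/17.03) = 2.741.
With d_NH₃ + d_HI = 1940 mm, d_HI = 1940/(1 + 2.741) = 518.6 mm.
d_NH₃ = 1940 − 518.6 = 1420 mm.

1420 mm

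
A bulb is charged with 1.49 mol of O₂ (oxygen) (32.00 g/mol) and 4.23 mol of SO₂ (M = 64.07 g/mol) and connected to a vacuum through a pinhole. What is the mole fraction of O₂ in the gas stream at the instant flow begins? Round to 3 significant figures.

0.333

Effusion rate of each component ∝ n_i/√M_i (partial pressure × 1/√M).
Mole fraction of O₂ in the effusate = (n_O₂/√M_O₂) / (n_O₂/√M_O₂ + n_SO₂/√M_SO₂)
= (1.49/√32.00) / (1.49/√32.00 + 4.23/√64.07) = 0.2634/(0.2634 + 0.5285) = 0.333.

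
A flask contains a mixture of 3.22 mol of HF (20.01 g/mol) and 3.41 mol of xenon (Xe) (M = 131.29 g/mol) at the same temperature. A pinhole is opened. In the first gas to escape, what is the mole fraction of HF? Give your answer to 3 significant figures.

0.707

Rate_i ∝ x_i/√M_i (Graham's law weighted by mole fraction), so the effusate composition follows n_i/√M_i.
Mole fraction of HF in the effusate = (n_HF/√M_HF) / (n_HF/√M_HF + n_Xe/√M_Xe)
= (3.22/√20.01) / (3.22/√20.01 + 3.41/√131.29) = 0.7198/(0.7198 + 0.2976) = 0.707.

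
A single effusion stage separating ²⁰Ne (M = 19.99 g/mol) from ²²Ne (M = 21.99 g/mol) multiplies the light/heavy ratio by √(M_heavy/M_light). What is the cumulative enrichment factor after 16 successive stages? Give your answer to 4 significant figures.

Each stage multiplies the ratio by α = √(21.99/19.99), so after 16 stages the overall factor is α^16 = (21.99/19.99)^(16/2).
= 1.10005^8 = 2.144.

2.144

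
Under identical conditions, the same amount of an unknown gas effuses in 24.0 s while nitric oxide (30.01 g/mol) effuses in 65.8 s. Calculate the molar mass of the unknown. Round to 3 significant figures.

Using Graham's law: t_X/t_NO = √(M_X/M_NO).
24.0/65.8 = 0.3647 = √(M_X/30.01)
M_X = 30.01 × 0.3647² = 30.01 × 0.1330 = 3.99 g/mol

3.99 g/mol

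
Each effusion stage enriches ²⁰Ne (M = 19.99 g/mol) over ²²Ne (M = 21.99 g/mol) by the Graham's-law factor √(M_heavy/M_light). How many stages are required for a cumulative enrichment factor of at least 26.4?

69

With α = √(21.99/19.99) per stage, ln α = ½ ln(1.10005) = 0.04768.
Need α^N ≥ 26.4 ⇒ N ≥ ln(26.4) / ln α = 3.273 / 0.04768 = 68.66.
Minimum whole number of stages: N = 69.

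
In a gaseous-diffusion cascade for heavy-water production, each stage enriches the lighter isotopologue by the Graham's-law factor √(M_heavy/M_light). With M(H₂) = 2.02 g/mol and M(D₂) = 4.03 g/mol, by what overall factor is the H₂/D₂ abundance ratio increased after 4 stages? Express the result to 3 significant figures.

3.98

Overall factor = α^4 with α = √(4.03/2.02), i.e. (4.03/2.02)^(4/2).
= 1.99505^2 = 3.98.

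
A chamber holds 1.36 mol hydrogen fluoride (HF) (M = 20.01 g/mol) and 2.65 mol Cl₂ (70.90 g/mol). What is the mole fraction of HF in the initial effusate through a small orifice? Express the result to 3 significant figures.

0.491

Rate_i ∝ x_i/√M_i (Graham's law weighted by mole fraction), so the effusate composition follows n_i/√M_i.
So x_HF in the escaping gas = (n_HF/√M_HF) / Σ(n_i/√M_i)
= (1.36/√20.01) / (1.36/√20.01 + 2.65/√70.90) = 0.3040/(0.3040 + 0.3147) = 0.491.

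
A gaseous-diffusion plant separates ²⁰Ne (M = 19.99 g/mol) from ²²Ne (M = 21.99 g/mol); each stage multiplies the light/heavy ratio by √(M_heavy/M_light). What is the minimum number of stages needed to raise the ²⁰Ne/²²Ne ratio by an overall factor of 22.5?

66

With α = √(21.99/19.99) per stage, ln α = ½ ln(1.10005) = 0.04768.
Need α^N ≥ 22.5 ⇒ N ≥ ln(22.5) / ln α = 3.114 / 0.04768 = 65.30.
So at least 66 stages are needed.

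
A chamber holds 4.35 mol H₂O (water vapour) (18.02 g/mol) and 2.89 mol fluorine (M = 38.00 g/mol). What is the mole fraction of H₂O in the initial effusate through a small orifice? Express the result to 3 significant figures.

0.686

The effusion rate of species i is ∝ p_i/√M_i ∝ n_i/√M_i.
x_H₂O(eff) = (n_H₂O/√M_H₂O) / (n_H₂O/√M_H₂O + n_F₂/√M_F₂)
= (4.35/√18.02) / (4.35/√18.02 + 2.89/√38.00) = 1.025/(1.025 + 0.4688) = 0.686.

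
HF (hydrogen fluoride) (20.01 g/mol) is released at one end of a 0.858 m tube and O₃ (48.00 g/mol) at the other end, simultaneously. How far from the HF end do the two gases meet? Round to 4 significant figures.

0.5214 m

Graham's law gives d_HF/d_O₃ = rate_HF/rate_O₃ = √(M_O₃/M_HF) = √(48.00/20.01) = 1.549.
With d_HF + d_O₃ = 0.858 m, d_O₃ = 0.858/(1 + 1.549) = 0.3366 m.
d_HF = 0.858 − 0.3366 = 0.5214 m.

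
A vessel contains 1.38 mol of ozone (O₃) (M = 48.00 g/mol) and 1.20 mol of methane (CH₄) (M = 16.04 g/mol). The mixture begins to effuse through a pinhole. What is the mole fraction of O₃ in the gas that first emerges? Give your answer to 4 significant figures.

0.3993

The effusion rate of species i is ∝ p_i/√M_i ∝ n_i/√M_i.
So x_O₃ in the escaping gas = (n_O₃/√M_O₃) / Σ(n_i/√M_i)
= (1.38/√48.00) / (1.38/√48.00 + 1.20/√16.04) = 0.1992/(0.1992 + 0.2996) = 0.3993.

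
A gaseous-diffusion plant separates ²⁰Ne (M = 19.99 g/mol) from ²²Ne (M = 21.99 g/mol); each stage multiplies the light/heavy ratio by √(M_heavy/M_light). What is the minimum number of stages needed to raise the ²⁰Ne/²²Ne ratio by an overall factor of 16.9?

60

With α = √(21.99/19.99) per stage, ln α = ½ ln(1.10005) = 0.04768.
Need α^N ≥ 16.9 ⇒ N ≥ ln(16.9) / ln α = 2.827 / 0.04768 = 59.30.
Rounding up, N = 60 stages.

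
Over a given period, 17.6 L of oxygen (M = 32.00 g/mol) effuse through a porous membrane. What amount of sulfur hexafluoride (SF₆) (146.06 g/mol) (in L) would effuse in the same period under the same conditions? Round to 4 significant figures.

8.238 L

Since effusion rate ∝ 1/√M, rate_SF₆/rate_O₂ = √(M_O₂/M_SF₆) = √(32.00/146.06) = √0.2191 = 0.4681.
So the volume for SF₆ is 17.6 × 0.4681 = 8.238 L.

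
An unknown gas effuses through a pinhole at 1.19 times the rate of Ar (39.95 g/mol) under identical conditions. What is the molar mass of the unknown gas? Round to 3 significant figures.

Using Graham's law: rate_X/rate_Ar = √(M_Ar/M_X).
1.19 = √(39.95/M_X)
M_X = 39.95 / 1.19² = 39.95 / 1.416 = 28.2 g/mol

28.2 g/mol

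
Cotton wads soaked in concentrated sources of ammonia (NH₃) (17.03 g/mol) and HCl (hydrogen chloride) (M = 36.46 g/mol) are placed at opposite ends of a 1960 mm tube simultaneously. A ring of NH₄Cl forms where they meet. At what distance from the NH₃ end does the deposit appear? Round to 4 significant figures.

1164 mm

In equal time, each gas travels a distance ∝ its rate ∝ 1/√M, so d_NH₃/d_HCl = √(M_HCl/M_NH₃) = √(36.46/17.03) = 1.463.
With d_NH₃ + d_HCl = 1960 mm, d_HCl = 1960/(1 + 1.463) = 795.7 mm.
d_NH₃ = 1960 − 795.7 = 1164 mm.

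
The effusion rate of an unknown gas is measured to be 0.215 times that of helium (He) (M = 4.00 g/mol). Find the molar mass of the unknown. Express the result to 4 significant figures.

86.53 g/mol

Using Graham's law: rate_X/rate_He = √(M_He/M_X).
0.215 = √(4.00/M_X)
M_X = 4.00 / 0.215² = 4.00 / 0.04622 = 86.53 g/mol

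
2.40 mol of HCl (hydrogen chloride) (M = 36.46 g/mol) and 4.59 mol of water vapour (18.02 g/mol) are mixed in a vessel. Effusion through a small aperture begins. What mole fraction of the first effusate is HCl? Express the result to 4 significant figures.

The effusion rate of species i is ∝ p_i/√M_i ∝ n_i/√M_i.
So x_HCl in the escaping gas = (n_HCl/√M_HCl) / Σ(n_i/√M_i)
= (2.40/√36.46) / (2.40/√36.46 + 4.59/√18.02) = 0.3975/(0.3975 + 1.081) = 0.2688.

0.2688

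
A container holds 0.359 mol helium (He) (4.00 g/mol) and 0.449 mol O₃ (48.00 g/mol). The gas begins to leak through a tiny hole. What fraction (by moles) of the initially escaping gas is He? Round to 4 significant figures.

The effusion rate of species i is ∝ p_i/√M_i ∝ n_i/√M_i.
So x_He in the escaping gas = (n_He/√M_He) / Σ(n_i/√M_i)
= (0.359/√4.00) / (0.359/√4.00 + 0.449/√48.00) = 0.1795/(0.1795 + 0.06481) = 0.7347.

0.7347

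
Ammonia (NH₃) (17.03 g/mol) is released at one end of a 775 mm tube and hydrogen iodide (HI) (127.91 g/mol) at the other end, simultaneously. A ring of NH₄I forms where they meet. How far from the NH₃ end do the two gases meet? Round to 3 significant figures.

568 mm

Distances travelled in equal time are proportional to diffusion rates, so d_NH₃/d_HI = √(M_HI/M_NH₃) = √(127.91/17.03) = 2.741.
With d_NH₃ + d_HI = 775 mm, d_HI = 775/(1 + 2.741) = 207.2 mm.
d_NH₃ = 775 − 207.2 = 568 mm.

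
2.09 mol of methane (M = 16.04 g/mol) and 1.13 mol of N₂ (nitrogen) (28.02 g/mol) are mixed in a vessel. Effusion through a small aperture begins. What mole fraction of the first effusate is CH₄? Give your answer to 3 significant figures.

Rate_i ∝ x_i/√M_i (Graham's law weighted by mole fraction), so the effusate composition follows n_i/√M_i.
So x_CH₄ in the escaping gas = (n_CH₄/√M_CH₄) / Σ(n_i/√M_i)
= (2.09/√16.04) / (2.09/√16.04 + 1.13/√28.02) = 0.5218/(0.5218 + 0.2135) = 0.710.

0.710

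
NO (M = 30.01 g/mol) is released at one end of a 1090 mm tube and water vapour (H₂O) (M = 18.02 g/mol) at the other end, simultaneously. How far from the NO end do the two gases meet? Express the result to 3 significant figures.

476 mm

Distances travelled in equal time are proportional to diffusion rates, so d_NO/d_H₂O = √(M_H₂O/M_NO) = √(18.02/30.01) = 0.7749.
With d_NO + d_H₂O = 1090 mm, d_H₂O = 1090/(1 + 0.7749) = 614.1 mm.
d_NO = 1090 − 614.1 = 476 mm.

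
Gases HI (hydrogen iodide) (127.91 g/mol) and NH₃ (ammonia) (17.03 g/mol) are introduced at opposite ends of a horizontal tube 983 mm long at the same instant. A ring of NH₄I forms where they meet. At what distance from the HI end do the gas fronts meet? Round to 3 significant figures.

Distances travelled in equal time are proportional to diffusion rates, so d_HI/d_NH₃ = √(M_NH₃/M_HI) = √(17.03/127.91) = 0.3649.
With d_HI + d_NH₃ = 983 mm, d_NH₃ = 983/(1 + 0.3649) = 720.2 mm.
d_HI = 983 − 720.2 = 263 mm.

263 mm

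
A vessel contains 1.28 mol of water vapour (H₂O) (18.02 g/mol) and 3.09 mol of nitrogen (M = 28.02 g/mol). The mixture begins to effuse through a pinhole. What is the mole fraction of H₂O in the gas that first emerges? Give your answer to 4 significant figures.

0.3406

Effusion rate of each component ∝ n_i/√M_i (partial pressure × 1/√M).
x_H₂O(eff) = (n_H₂O/√M_H₂O) / (n_H₂O/√M_H₂O + n_N₂/√M_N₂)
= (1.28/√18.02) / (1.28/√18.02 + 3.09/√28.02) = 0.3015/(0.3015 + 0.5837) = 0.3406.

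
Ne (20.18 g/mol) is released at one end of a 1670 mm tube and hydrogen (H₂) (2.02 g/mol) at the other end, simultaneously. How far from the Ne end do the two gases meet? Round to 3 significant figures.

401 mm

Distances travelled in equal time are proportional to diffusion rates, so d_Ne/d_H₂ = √(M_H₂/M_Ne) = √(2.02/20.18) = 0.3164.
With d_Ne + d_H₂ = 1670 mm, d_H₂ = 1670/(1 + 0.3164) = 1269 mm.
d_Ne = 1670 − 1269 = 401 mm.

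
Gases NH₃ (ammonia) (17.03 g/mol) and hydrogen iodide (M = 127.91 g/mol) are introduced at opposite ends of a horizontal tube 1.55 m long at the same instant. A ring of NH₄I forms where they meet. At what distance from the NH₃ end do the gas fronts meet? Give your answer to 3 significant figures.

1.14 m

The fronts meet when d_NH₃ + d_HI = L with d_NH₃/d_HI = √(M_HI/M_NH₃) (Graham's law). Here √(M_HI/M_NH₃) = √(127.91/17.03) = 2.741.
With d_NH₃ + d_HI = 1.55 m, d_HI = 1.55/(1 + 2.741) = 0.4144 m.
d_NH₃ = 1.55 − 0.4144 = 1.14 m.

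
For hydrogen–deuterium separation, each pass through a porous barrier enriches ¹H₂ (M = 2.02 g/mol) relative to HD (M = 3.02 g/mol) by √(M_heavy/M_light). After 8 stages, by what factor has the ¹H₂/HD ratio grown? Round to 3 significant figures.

After 8 stages the ratio has grown by (√(3.02/2.02))^8 = (3.02/2.02)^(8/2).
= 1.49505^4 = 5.00.

5.00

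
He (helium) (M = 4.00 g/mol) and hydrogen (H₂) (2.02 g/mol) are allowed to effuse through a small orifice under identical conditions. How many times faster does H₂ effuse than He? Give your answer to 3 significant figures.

By Graham's law, rate_H₂/rate_He = √(M_He/M_H₂) = √(4.00/2.02) = √1.980 = 1.41.

1.41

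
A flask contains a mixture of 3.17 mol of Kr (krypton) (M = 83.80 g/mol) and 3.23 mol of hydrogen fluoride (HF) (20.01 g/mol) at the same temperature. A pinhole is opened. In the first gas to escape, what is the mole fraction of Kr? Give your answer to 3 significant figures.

Effusion rate of each component ∝ n_i/√M_i (partial pressure × 1/√M).
Mole fraction of Kr in the effusate = (n_Kr/√M_Kr) / (n_Kr/√M_Kr + n_HF/√M_HF)
= (3.17/√83.80) / (3.17/√83.80 + 3.23/√20.01) = 0.3463/(0.3463 + 0.7221) = 0.324.

0.324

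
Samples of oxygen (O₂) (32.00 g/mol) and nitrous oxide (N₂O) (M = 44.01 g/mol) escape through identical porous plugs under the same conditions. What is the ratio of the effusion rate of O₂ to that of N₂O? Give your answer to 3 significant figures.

1.17

By Graham's law, rate_O₂/rate_N₂O = √(M_N₂O/M_O₂) = √(44.01/32.00) = √1.375 = 1.17.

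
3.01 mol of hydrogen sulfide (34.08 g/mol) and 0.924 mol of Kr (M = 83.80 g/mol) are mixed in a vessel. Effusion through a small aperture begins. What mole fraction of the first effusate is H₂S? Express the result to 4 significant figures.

The effusion rate of species i is ∝ p_i/√M_i ∝ n_i/√M_i.
Mole fraction of H₂S in the effusate = (n_H₂S/√M_H₂S) / (n_H₂S/√M_H₂S + n_Kr/√M_Kr)
= (3.01/√34.08) / (3.01/√34.08 + 0.924/√83.80) = 0.5156/(0.5156 + 0.1009) = 0.8363.

0.8363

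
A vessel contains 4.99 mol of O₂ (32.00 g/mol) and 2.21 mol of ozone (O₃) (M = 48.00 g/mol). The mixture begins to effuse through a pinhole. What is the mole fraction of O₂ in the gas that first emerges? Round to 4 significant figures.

0.7344

Rate_i ∝ x_i/√M_i (Graham's law weighted by mole fraction), so the effusate composition follows n_i/√M_i.
x_O₂(eff) = (n_O₂/√M_O₂) / (n_O₂/√M_O₂ + n_O₃/√M_O₃)
= (4.99/√32.00) / (4.99/√32.00 + 2.21/√48.00) = 0.8821/(0.8821 + 0.3190) = 0.7344.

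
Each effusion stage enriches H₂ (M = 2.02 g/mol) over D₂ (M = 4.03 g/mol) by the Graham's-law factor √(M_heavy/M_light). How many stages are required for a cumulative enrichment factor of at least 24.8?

10

Per stage α = (4.03/2.02)^(1/2) = 1.99505^0.5, giving ln α = 0.3453.
Need α^N ≥ 24.8 ⇒ N ≥ ln(24.8) / ln α = 3.211 / 0.3453 = 9.30.
Minimum whole number of stages: N = 10.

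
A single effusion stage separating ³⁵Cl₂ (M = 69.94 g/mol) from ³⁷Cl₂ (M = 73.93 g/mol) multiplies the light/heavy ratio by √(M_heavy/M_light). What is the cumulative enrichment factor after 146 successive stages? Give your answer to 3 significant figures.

57.4

Each stage multiplies the ratio by α = √(73.93/69.94), so after 146 stages the overall factor is α^146 = (73.93/69.94)^(146/2).
= 1.05705^73 = 57.4.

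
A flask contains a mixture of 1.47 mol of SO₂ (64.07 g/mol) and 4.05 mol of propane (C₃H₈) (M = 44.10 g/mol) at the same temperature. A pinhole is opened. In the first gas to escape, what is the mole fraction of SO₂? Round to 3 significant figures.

0.231

Effusion rate of each component ∝ n_i/√M_i (partial pressure × 1/√M).
So x_SO₂ in the escaping gas = (n_SO₂/√M_SO₂) / Σ(n_i/√M_i)
= (1.47/√64.07) / (1.47/√64.07 + 4.05/√44.10) = 0.1836/(0.1836 + 0.6099) = 0.231.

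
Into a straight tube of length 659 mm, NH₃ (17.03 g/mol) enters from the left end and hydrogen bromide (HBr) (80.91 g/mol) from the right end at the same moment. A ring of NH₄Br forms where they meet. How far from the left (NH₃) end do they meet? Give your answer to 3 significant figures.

Distances travelled in equal time are proportional to diffusion rates, so d_NH₃/d_HBr = √(M_HBr/M_NH₃) = √(80.91/17.03) = 2.180.
With d_NH₃ + d_HBr = 659 mm, d_HBr = 659/(1 + 2.180) = 207.3 mm.
d_NH₃ = 659 − 207.3 = 452 mm.

452 mm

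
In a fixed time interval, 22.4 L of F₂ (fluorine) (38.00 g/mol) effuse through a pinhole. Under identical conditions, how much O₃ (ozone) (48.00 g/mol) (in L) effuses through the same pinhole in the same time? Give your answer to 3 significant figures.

19.9 L

Since effusion rate ∝ 1/√M, rate_O₃/rate_F₂ = √(M_F₂/M_O₃) = √(38.00/48.00) = √0.7917 = 0.8898.
So the volume for O₃ is 22.4 × 0.8898 = 19.9 L.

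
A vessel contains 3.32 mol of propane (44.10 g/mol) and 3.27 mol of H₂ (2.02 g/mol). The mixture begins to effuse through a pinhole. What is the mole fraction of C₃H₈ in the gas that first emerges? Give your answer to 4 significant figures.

Effusion rate of each component ∝ n_i/√M_i (partial pressure × 1/√M).
x_C₃H₈(eff) = (n_C₃H₈/√M_C₃H₈) / (n_C₃H₈/√M_C₃H₈ + n_H₂/√M_H₂)
= (3.32/√44.10) / (3.32/√44.10 + 3.27/√2.02) = 0.4999/(0.4999 + 2.301) = 0.1785.

0.1785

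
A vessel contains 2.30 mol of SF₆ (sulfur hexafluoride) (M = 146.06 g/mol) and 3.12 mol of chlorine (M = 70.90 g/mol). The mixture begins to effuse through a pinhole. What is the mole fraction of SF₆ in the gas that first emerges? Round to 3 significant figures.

0.339

Effusion rate of each component ∝ n_i/√M_i (partial pressure × 1/√M).
x_SF₆(eff) = (n_SF₆/√M_SF₆) / (n_SF₆/√M_SF₆ + n_Cl₂/√M_Cl₂)
= (2.30/√146.06) / (2.30/√146.06 + 3.12/√70.90) = 0.1903/(0.1903 + 0.3705) = 0.339.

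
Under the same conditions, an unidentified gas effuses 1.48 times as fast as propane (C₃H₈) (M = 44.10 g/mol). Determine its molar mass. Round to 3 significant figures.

20.1 g/mol

Since effusion rate ∝ 1/√M, rate_X/rate_C₃H₈ = √(M_C₃H₈/M_X).
1.48 = √(44.10/M_X)
M_X = 44.10 / 1.48² = 44.10 / 2.190 = 20.1 g/mol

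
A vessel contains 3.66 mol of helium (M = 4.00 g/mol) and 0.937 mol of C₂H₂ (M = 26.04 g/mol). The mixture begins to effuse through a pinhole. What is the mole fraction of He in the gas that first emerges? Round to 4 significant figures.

0.9088

The effusion rate of species i is ∝ p_i/√M_i ∝ n_i/√M_i.
So x_He in the escaping gas = (n_He/√M_He) / Σ(n_i/√M_i)
= (3.66/√4.00) / (3.66/√4.00 + 0.937/√26.04) = 1.830/(1.830 + 0.1836) = 0.9088.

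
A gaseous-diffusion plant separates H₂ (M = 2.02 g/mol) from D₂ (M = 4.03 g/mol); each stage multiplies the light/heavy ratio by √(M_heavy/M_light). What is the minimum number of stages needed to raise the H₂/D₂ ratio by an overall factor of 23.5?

10

Per stage α = (4.03/2.02)^(1/2) = 1.99505^0.5, giving ln α = 0.3453.
Need α^N ≥ 23.5 ⇒ N ≥ ln(23.5) / ln α = 3.157 / 0.3453 = 9.14.
Minimum whole number of stages: N = 10.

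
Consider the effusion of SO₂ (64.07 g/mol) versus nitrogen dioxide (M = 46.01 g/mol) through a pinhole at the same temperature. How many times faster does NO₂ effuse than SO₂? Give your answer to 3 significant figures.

Graham's law gives rate_NO₂/rate_SO₂ = √(M_SO₂/M_NO₂) = √(64.07/46.01) = √1.393 = 1.18.

1.18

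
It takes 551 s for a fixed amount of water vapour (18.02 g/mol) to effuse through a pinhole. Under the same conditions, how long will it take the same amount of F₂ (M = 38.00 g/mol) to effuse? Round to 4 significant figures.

800.1 s

Using Graham's law: t_F₂/t_H₂O = √(M_F₂/M_H₂O) = √(38.00/18.02) = √2.109 = 1.452.
So the time for F₂ is 551 × 1.452 = 800.1 s.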